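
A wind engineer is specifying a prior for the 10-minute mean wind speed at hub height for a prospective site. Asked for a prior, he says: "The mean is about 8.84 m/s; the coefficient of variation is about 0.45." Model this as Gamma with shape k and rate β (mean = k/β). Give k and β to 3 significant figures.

For Gamma(k, rate β): mean = k/β, variance = k/β², so CV = 1/√k.
CV = 0.45, hence k = 1/CV² = 4.94.
Then β = k/mean = 4.94/8.84 = 0.559.

k ≈ 4.94, β ≈ 0.559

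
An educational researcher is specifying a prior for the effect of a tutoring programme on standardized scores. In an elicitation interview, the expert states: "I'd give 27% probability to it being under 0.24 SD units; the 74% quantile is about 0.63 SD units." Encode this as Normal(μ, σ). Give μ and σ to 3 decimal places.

μ = 0.430, σ = 0.310

For Normal(μ,σ), the p-quantile is μ + z_p·σ. Here z_{0.27} = -0.6128, z_{0.74} = 0.6433.
So 0.24 = μ − 0.6128σ and 0.63 = μ + 0.6433σ.
Subtracting: σ = (0.63 − 0.24)/(0.6433 − (-0.6128)) = 0.310.
Then μ = 0.24 − (-0.6128)·0.310 = 0.430.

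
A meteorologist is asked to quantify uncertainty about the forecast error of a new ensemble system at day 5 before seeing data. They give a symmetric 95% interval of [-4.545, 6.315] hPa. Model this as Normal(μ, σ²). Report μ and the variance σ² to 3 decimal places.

A symmetric 95% interval runs μ ± z·σ with z = 1.96.
Half-width = 5.43, so σ = 5.43/1.96 = 2.7705 and σ² = 7.675.
μ is the interval midpoint, 0.885.

μ = 0.885, σ² = 7.675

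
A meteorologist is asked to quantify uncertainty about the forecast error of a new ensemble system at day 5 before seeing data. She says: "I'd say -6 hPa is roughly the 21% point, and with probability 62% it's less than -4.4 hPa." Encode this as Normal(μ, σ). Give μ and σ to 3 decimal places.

μ = -4.840, σ = 1.439

The p-quantile of Normal(μ,σ) is μ + z_p·σ, with z_{0.21} = -0.8064 and z_{0.62} = 0.3055.
Eliminate σ: μ = (z₂·x₁ − z₁·x₂)/(z₂ − z₁) = (0.3055·-6 − (-0.8064)·-4.4)/1.112 = -4.840.
Then σ = (x₂ − x₁)/(z₂ − z₁) = (-4.4 − -6)/1.112 = 1.439.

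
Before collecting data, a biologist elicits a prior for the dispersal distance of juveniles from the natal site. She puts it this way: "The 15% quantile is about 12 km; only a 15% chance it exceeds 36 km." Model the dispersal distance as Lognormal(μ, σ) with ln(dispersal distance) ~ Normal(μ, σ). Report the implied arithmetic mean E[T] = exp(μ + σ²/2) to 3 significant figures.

If T ~ Lognormal(μ,σ) then ln T ~ Normal(μ,σ), so the p-quantile of ln T is μ + z_p·σ.
ln(12) = 2.485 and ln(36) = 3.584; z_{0.15} = -1.036, z_{0.85} = 1.036.
σ = (3.584 − 2.485)/(1.036 − (-1.036)) = 0.530.
μ = 2.485 − (-1.036)·0.530 = 3.034.
E[T] = exp(μ + σ²/2) = exp(3.034 + 0.1404) = 23.9 km.

E[T] ≈ 23.9 km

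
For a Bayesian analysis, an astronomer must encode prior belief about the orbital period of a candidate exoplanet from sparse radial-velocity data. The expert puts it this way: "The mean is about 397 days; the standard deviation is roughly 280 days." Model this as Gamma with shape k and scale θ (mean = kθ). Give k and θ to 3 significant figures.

k ≈ 2.01, θ ≈ 197

For Gamma(k, scale θ): mean = kθ, variance = kθ², so CV = 1/√k.
CV = SD/mean = 280/397 = 0.7053, hence k = 1/CV² = 2.01.
Then θ = mean/k = 397/2.01 = 197.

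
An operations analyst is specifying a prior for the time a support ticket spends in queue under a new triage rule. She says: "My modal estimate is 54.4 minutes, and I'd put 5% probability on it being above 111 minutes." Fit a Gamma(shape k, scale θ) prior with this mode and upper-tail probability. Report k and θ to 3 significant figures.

Gamma(k,θ) with k>1 has mode (k−1)θ, so θ = 54.4/(k−1).
Need P(X < 111) = 0.95 with θ tied to k this way. Start at k = 2, θ = 54.4: P(X<111) ≈ 0.605.
Too low — raise k to concentrate. Iterating converges to k ≈ 6.44.
Then θ = 54.4/(6.44−1) ≈ 10.

k ≈ 6.44, θ ≈ 10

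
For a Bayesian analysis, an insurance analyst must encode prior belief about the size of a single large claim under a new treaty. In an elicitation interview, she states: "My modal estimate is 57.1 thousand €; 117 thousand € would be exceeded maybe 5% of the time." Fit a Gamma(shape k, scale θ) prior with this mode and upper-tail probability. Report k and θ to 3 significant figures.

k ≈ 6.38, θ ≈ 10.6

Gamma(k,θ) with k>1 has mode (k−1)θ, so θ = 57.1/(k−1).
Need P(X < 117) = 0.95 with θ tied to k this way. Start at k = 2, θ = 57.1: P(X<117) ≈ 0.607.
Too low — raise k to concentrate. Iterating converges to k ≈ 6.38.
Then θ = 57.1/(6.38−1) ≈ 10.6.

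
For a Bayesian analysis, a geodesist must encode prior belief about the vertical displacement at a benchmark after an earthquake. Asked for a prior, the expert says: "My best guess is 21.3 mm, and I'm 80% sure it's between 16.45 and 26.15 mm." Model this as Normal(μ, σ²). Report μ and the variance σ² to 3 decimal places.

A symmetric 80% interval runs μ ± z·σ with z = 1.282.
Half-width = 4.85, so σ = 4.85/1.282 = 3.7845 and σ² = 14.322.
μ is the stated best guess, 21.300.

μ = 21.300, σ² = 14.322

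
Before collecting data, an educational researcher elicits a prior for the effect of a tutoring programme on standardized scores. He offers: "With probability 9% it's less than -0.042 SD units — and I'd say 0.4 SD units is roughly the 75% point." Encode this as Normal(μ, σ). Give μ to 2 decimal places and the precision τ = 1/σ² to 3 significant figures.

The p-quantile of Normal(μ,σ) is μ + z_p·σ, with z_{0.09} = -1.341 and z_{0.75} = 0.6745.
Eliminate σ: μ = (z₂·x₁ − z₁·x₂)/(z₂ − z₁) = (0.6745·-0.042 − (-1.341)·0.4)/2.015 = 0.25.
Then σ = (x₂ − x₁)/(z₂ − z₁) = (0.4 − -0.042)/2.015 = 0.22.
Precision τ = 1/σ² = 1/0.2193² = 20.8.

μ = 0.25, τ = 20.8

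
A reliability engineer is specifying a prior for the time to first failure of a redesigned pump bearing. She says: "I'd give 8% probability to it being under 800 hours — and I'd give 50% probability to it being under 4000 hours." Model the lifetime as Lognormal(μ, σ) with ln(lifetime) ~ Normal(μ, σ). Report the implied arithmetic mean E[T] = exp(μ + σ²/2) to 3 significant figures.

E[T] ≈ 7710 hours

If T ~ Lognormal(μ,σ) then ln T ~ Normal(μ,σ), so the p-quantile of ln T is μ + z_p·σ.
ln(800) = 6.685 and ln(4000) = 8.294; z_{0.08} = -1.405, z_{0.5} = 0.
σ = (8.294 − 6.685)/(0 − (-1.405)) = 1.145.
μ = 6.685 − (-1.405)·1.145 = 8.294.
E[T] = exp(μ + σ²/2) = exp(8.294 + 0.6560) = 7710 hours.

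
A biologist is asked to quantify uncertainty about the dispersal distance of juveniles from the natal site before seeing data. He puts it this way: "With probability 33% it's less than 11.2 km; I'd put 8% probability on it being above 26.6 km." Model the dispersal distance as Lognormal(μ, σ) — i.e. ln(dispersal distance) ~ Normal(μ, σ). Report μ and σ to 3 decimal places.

μ ≈ 2.622, σ ≈ 0.469

If T ~ Lognormal(μ,σ) then ln T ~ Normal(μ,σ), so the p-quantile of ln T is μ + z_p·σ.
ln(11.2) = 2.416 and ln(26.6) = 3.281; z_{0.33} = -0.4399, z_{0.92} = 1.405.
σ = (3.281 − 2.416)/(1.405 − (-0.4399)) = 0.469.
μ = 2.416 − (-0.4399)·0.469 = 2.622.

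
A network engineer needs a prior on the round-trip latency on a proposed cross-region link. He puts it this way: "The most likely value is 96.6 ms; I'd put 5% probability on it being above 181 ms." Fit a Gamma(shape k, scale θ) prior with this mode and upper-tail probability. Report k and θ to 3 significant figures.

k ≈ 8.06, θ ≈ 13.7

Gamma(k,θ) with k>1 has mode (k−1)θ, so θ = 96.6/(k−1).
Need P(X < 181) = 0.95 with θ tied to k this way. Start at k = 2, θ = 96.6: P(X<181) ≈ 0.559.
Too low — raise k to concentrate. Iterating converges to k ≈ 8.06.
Then θ = 96.6/(8.06−1) ≈ 13.7.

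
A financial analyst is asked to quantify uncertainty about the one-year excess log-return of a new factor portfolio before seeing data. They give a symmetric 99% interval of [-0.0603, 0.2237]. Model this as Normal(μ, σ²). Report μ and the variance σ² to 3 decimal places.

A symmetric 99% interval runs μ ± z·σ with z = 2.576.
Half-width = 0.142, so σ = 0.142/2.576 = 0.0551 and σ² = 0.003.
μ is the interval midpoint, 0.082.

μ = 0.082, σ² = 0.003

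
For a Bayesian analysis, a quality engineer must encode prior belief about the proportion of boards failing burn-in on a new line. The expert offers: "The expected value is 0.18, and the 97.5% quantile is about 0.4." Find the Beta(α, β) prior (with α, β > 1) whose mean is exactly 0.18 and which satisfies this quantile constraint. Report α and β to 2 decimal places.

α ≈ 2.76, β ≈ 12.56

With mean 0.18 fixed, write α = 0.18s, β = 0.82s where s = α+β.
Need P(θ < 0.4) = 0.975 under Beta(0.18s, 0.82s). Normal approximation: (q−m)/√(m(1−m)/s) ≈ z_{0.975} = 1.96, so s ≈ 0.18·0.82·(1.96)²/(0.4−0.18)² = 11.7.
At s = 11.7: P(θ<0.4) ≈ 0.959. Adjusting to match 0.975 gives s ≈ 15.32.
So α = 0.18·15.32 ≈ 2.76, β = 0.82·15.32 ≈ 12.56.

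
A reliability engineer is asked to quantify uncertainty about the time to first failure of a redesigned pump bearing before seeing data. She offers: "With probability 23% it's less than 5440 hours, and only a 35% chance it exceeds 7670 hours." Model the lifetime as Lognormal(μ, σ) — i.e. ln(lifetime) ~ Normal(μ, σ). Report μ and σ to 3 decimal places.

If T ~ Lognormal(μ,σ) then ln T ~ Normal(μ,σ), so the p-quantile of ln T is μ + z_p·σ.
ln(5440) = 8.602 and ln(7670) = 8.945; z_{0.23} = -0.7388, z_{0.65} = 0.3853.
σ = (8.945 − 8.602)/(0.3853 − (-0.7388)) = 0.306.
μ = 8.602 − (-0.7388)·0.306 = 8.827.

μ ≈ 8.827, σ ≈ 0.306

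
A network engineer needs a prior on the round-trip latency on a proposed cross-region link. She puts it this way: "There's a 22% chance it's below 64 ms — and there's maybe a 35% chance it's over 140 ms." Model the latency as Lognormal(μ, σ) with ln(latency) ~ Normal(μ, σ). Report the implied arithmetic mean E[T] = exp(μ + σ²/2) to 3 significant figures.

If T ~ Lognormal(μ,σ) then ln T ~ Normal(μ,σ), so the p-quantile of ln T is μ + z_p·σ.
ln(64) = 4.159 and ln(140) = 4.942; z_{0.22} = -0.7722, z_{0.65} = 0.3853.
σ = (4.942 − 4.159)/(0.3853 − (-0.7722)) = 0.676.
μ = 4.159 − (-0.7722)·0.676 = 4.681.
E[T] = exp(μ + σ²/2) = exp(4.681 + 0.2287) = 136 ms.

E[T] ≈ 136 ms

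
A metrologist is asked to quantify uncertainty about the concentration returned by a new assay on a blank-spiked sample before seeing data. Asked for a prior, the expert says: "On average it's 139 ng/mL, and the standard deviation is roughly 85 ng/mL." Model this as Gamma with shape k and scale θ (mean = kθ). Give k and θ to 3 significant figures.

k ≈ 2.67, θ ≈ 52

For Gamma(k, scale θ): mean = kθ, variance = kθ², so CV = 1/√k.
CV = SD/mean = 85/139 = 0.6115, hence k = 1/CV² = 2.67.
Then θ = mean/k = 139/2.67 = 52.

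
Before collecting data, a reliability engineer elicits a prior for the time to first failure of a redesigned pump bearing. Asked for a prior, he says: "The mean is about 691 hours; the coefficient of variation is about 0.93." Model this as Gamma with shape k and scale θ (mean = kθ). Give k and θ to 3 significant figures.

For Gamma(k, scale θ): mean = kθ, variance = kθ², so CV = 1/√k.
CV = 0.93, hence k = 1/CV² = 1.16.
Then θ = mean/k = 691/1.16 = 598.

k ≈ 1.16, θ ≈ 598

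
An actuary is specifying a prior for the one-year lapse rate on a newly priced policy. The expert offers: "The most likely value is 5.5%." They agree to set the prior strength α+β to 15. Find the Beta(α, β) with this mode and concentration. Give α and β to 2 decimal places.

For α,β > 1 the Beta mode is (α−1)/(α+β−2). With α+β = 15, the mode is (α−1)/13.
Set (α−1)/13 = 0.055 → α = 1 + 0.055·13 = 1.71.
β = 15 − α = 13.29.

α = 1.71, β = 13.29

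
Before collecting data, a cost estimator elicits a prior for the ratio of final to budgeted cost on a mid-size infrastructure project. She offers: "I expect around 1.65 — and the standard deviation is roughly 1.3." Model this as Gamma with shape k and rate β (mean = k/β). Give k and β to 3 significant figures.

k ≈ 1.61, β ≈ 0.976

For Gamma(k, rate β): mean = k/β, variance = k/β², so CV = 1/√k.
CV = SD/mean = 1.3/1.65 = 0.7879, hence k = 1/CV² = 1.61.
Then β = k/mean = 1.61/1.65 = 0.976.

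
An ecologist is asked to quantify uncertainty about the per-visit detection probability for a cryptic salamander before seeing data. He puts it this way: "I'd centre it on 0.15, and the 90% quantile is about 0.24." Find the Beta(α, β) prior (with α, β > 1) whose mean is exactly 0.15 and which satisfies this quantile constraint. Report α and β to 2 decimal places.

α ≈ 4.18, β ≈ 23.69

With mean 0.15 fixed, write α = 0.15s, β = 0.85s where s = α+β.
Need P(θ < 0.24) = 0.9 under Beta(0.15s, 0.85s). Normal approximation: (q−m)/√(m(1−m)/s) ≈ z_{0.9} = 1.28, so s ≈ 0.15·0.85·(1.28)²/(0.24−0.15)² = 25.9.
At s = 25.9: P(θ<0.24) ≈ 0.893. Adjusting to match 0.9 gives s ≈ 27.88.
So α = 0.15·27.88 ≈ 4.18, β = 0.85·27.88 ≈ 23.69.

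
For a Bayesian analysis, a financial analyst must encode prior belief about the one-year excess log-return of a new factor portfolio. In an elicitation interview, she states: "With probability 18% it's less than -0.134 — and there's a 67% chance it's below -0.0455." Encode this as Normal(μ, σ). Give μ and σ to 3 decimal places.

μ = -0.074, σ = 0.065

For Normal(μ,σ), the p-quantile is μ + z_p·σ. Here z_{0.18} = -0.9154, z_{0.67} = 0.4399.
So -0.134 = μ − 0.9154σ and -0.0455 = μ + 0.4399σ.
Subtracting: σ = (-0.0455 − -0.134)/(0.4399 − (-0.9154)) = 0.065.
Then μ = -0.134 − (-0.9154)·0.065 = -0.074.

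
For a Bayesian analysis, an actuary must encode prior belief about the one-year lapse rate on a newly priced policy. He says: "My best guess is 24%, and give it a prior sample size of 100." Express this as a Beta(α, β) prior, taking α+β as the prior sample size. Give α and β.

α = 24, β = 76

Under the effective-sample-size interpretation, Beta(α, β) has prior mean α/(α+β) and prior sample size α+β.
So α+β = 100 and α/(α+β) = 0.24, giving α = 0.24·100 = 24 and β = 100 − 24 = 76.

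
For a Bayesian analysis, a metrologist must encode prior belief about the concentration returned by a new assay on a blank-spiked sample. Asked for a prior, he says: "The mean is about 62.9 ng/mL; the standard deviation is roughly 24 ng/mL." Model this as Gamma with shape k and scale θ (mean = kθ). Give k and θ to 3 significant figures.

k ≈ 6.87, θ ≈ 9.16

For Gamma(k, scale θ): mean = kθ, variance = kθ², so CV = 1/√k.
CV = SD/mean = 24/62.9 = 0.3816, hence k = 1/CV² = 6.87.
Then θ = mean/k = 62.9/6.87 = 9.16.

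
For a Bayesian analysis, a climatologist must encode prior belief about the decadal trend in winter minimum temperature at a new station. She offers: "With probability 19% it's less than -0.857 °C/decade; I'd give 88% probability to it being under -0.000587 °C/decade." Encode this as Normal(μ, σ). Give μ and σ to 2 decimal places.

The p-quantile of Normal(μ,σ) is μ + z_p·σ, with z_{0.19} = -0.8779 and z_{0.88} = 1.175.
Eliminate σ: μ = (z₂·x₁ − z₁·x₂)/(z₂ − z₁) = (1.175·-0.857 − (-0.8779)·-0.000587)/2.053 = -0.49.
Then σ = (x₂ − x₁)/(z₂ − z₁) = (-0.000587 − -0.857)/2.053 = 0.42.

μ = -0.49, σ = 0.42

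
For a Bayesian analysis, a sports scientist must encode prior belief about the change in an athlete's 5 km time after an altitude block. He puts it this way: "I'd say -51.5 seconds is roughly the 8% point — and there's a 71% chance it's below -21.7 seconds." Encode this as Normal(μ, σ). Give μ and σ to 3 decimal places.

For Normal(μ,σ), the p-quantile is μ + z_p·σ. Here z_{0.08} = -1.405, z_{0.71} = 0.5534.
So -51.5 = μ − 1.405σ and -21.7 = μ + 0.5534σ.
Subtracting: σ = (-21.7 − -51.5)/(0.5534 − (-1.405)) = 15.216.
Then μ = -51.5 − (-1.405)·15.216 = -30.120.

μ = -30.120, σ = 15.216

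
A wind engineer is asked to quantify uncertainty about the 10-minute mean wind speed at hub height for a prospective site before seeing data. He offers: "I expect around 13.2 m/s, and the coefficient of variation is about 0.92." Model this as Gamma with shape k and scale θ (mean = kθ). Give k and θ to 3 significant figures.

k ≈ 1.18, θ ≈ 11.2

For Gamma(k, scale θ): mean = kθ, variance = kθ², so CV = 1/√k.
CV = 0.92, hence k = 1/CV² = 1.18.
Then θ = mean/k = 13.2/1.18 = 11.2.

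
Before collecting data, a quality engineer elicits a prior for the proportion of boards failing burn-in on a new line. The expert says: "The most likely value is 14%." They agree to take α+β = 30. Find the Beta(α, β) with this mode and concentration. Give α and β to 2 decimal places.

α = 4.92, β = 25.08

For α,β > 1 the Beta mode is (α−1)/(α+β−2). With α+β = 30, the mode is (α−1)/28.
Set (α−1)/28 = 0.14 → α = 1 + 0.14·28 = 4.92.
β = 30 − α = 25.08.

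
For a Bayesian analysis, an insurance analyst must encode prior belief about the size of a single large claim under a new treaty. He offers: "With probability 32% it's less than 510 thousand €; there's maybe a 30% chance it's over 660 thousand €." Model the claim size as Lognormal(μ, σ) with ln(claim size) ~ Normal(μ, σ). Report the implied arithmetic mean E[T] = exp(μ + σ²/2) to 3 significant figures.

E[T] ≈ 596 thousand €

If T ~ Lognormal(μ,σ) then ln T ~ Normal(μ,σ), so the p-quantile of ln T is μ + z_p·σ.
ln(510) = 6.234 and ln(660) = 6.492; z_{0.32} = -0.4677, z_{0.7} = 0.5244.
σ = (6.492 − 6.234)/(0.5244 − (-0.4677)) = 0.260.
μ = 6.234 − (-0.4677)·0.260 = 6.356.
E[T] = exp(μ + σ²/2) = exp(6.356 + 0.0338) = 596 thousand €.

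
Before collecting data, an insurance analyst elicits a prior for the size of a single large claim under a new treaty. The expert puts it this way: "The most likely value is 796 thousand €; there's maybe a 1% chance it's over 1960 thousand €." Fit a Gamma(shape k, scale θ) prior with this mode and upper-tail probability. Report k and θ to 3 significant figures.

Gamma(k,θ) with k>1 has mode (k−1)θ, so θ = 796/(k−1).
Need P(X < 1960) = 0.99 with θ tied to k this way. Start at k = 2, θ = 796: P(X<1960) ≈ 0.705.
Too low — raise k to concentrate. Iterating converges to k ≈ 6.8.
Then θ = 796/(6.8−1) ≈ 137.

k ≈ 6.8, θ ≈ 137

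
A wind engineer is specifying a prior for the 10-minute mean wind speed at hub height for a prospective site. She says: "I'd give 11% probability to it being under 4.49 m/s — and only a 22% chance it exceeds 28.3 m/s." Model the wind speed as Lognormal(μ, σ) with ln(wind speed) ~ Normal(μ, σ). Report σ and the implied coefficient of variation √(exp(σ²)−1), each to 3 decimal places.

σ ≈ 0.921, CV ≈ 1.156

If T ~ Lognormal(μ,σ) then ln T ~ Normal(μ,σ), so the p-quantile of ln T is μ + z_p·σ.
ln(4.49) = 1.502 and ln(28.3) = 3.343; z_{0.11} = -1.227, z_{0.78} = 0.7722.
σ = (3.343 − 1.502)/(0.7722 − (-1.227)) = 0.921.
μ = 1.502 − (-1.227)·0.921 = 2.632.
CV = √(exp(σ²)−1) = √(exp(0.8484)−1) = 1.156.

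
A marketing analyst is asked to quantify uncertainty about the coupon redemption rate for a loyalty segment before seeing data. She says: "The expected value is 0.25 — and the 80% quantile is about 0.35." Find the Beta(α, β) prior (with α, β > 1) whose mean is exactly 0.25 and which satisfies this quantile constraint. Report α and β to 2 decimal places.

With mean 0.25 fixed, write α = 0.25s, β = 0.75s where s = α+β.
Need P(θ < 0.35) = 0.8 under Beta(0.25s, 0.75s). Normal approximation: (q−m)/√(m(1−m)/s) ≈ z_{0.8} = 0.842, so s ≈ 0.25·0.75·(0.842)²/(0.35−0.25)² = 13.3.
At s = 13.3: P(θ<0.35) ≈ 0.809. Adjusting to match 0.8 gives s ≈ 12.02.
So α = 0.25·12.02 ≈ 3.00, β = 0.75·12.02 ≈ 9.01.

α ≈ 3.00, β ≈ 9.01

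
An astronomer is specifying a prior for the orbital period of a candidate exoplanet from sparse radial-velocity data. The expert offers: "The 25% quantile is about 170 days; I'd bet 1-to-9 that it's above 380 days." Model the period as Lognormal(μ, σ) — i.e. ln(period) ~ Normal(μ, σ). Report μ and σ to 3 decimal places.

If T ~ Lognormal(μ,σ) then ln T ~ Normal(μ,σ), so the p-quantile of ln T is μ + z_p·σ.
ln(170) = 5.136 and ln(380) = 5.94; z_{0.25} = -0.6745, z_{0.9} = 1.282.
σ = (5.94 − 5.136)/(1.282 − (-0.6745)) = 0.411.
μ = 5.136 − (-0.6745)·0.411 = 5.413.

μ ≈ 5.413, σ ≈ 0.411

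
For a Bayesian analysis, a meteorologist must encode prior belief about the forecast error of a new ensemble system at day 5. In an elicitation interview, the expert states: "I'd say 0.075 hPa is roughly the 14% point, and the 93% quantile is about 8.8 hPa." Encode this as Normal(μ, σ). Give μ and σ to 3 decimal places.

μ = 3.763, σ = 3.413

The p-quantile of Normal(μ,σ) is μ + z_p·σ, with z_{0.14} = -1.08 and z_{0.93} = 1.476.
Eliminate σ: μ = (z₂·x₁ − z₁·x₂)/(z₂ − z₁) = (1.476·0.075 − (-1.08)·8.8)/2.556 = 3.763.
Then σ = (x₂ − x₁)/(z₂ − z₁) = (8.8 − 0.075)/2.556 = 3.413.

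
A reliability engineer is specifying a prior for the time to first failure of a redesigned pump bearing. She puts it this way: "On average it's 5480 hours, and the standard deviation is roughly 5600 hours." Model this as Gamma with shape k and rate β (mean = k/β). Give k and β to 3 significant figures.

k ≈ 0.958, β ≈ 0.000175

For Gamma(k, rate β): mean = k/β, variance = k/β², so CV = 1/√k.
CV = SD/mean = 5600/5480 = 1.022, hence k = 1/CV² = 0.958.
Then β = k/mean = 0.958/5480 = 0.000175.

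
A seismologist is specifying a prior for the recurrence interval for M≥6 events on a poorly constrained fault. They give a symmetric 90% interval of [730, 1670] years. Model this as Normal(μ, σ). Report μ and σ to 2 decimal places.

A symmetric 90% interval runs μ ± z·σ with z = 1.645.
Half-width = 470, so σ = 470/1.645 = 285.74.
μ is the interval midpoint, 1200.00.

μ = 1200.00, σ = 285.74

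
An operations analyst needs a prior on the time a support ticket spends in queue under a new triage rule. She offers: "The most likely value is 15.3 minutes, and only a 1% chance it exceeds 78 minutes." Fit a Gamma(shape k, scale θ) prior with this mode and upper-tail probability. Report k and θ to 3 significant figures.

Gamma(k,θ) with k>1 has mode (k−1)θ, so θ = 15.3/(k−1).
Need P(X < 78) = 0.99 with θ tied to k this way. Start at k = 2, θ = 15.3: P(X<78) ≈ 0.963.
Too low — raise k to concentrate. Iterating converges to k ≈ 2.47.
Then θ = 15.3/(2.47−1) ≈ 10.4.

k ≈ 2.47, θ ≈ 10.4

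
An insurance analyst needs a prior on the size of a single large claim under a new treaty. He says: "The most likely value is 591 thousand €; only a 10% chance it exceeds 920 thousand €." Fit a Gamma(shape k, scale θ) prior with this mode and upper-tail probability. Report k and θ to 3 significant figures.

k ≈ 10.6, θ ≈ 61.9

Gamma(k,θ) with k>1 has mode (k−1)θ, so θ = 591/(k−1).
Need P(X < 920) = 0.9 with θ tied to k this way. Start at k = 2, θ = 591: P(X<920) ≈ 0.461.
Too low — raise k to concentrate. Iterating converges to k ≈ 10.6.
Then θ = 591/(10.6−1) ≈ 61.9.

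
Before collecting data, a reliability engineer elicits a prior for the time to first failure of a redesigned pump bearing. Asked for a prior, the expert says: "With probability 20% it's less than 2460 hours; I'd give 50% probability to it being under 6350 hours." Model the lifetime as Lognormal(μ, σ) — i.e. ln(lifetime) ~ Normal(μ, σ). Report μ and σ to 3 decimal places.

μ ≈ 8.756, σ ≈ 1.127

If T ~ Lognormal(μ,σ) then ln T ~ Normal(μ,σ), so the p-quantile of ln T is μ + z_p·σ.
ln(2460) = 7.808 and ln(6350) = 8.756; z_{0.2} = -0.8416, z_{0.5} = 0.
σ = (8.756 − 7.808)/(0 − (-0.8416)) = 1.127.
μ = 7.808 − (-0.8416)·1.127 = 8.756.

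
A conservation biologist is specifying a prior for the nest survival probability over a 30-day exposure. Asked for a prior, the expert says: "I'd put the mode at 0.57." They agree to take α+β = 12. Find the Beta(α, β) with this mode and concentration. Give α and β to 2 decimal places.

For α,β > 1 the Beta mode is (α−1)/(α+β−2). With α+β = 12, the mode is (α−1)/10.
Set (α−1)/10 = 0.57 → α = 1 + 0.57·10 = 6.70.
β = 12 − α = 5.30.

α = 6.70, β = 5.30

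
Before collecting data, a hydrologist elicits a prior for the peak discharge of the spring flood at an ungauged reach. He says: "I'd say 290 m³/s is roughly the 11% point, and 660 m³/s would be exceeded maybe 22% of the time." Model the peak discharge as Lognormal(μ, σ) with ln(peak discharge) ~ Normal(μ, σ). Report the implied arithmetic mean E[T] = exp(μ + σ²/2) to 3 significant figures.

E[T] ≈ 523 m³/s

If T ~ Lognormal(μ,σ) then ln T ~ Normal(μ,σ), so the p-quantile of ln T is μ + z_p·σ.
ln(290) = 5.67 and ln(660) = 6.492; z_{0.11} = -1.227, z_{0.78} = 0.7722.
σ = (6.492 − 5.67)/(0.7722 − (-1.227)) = 0.411.
μ = 5.67 − (-1.227)·0.411 = 6.175.
E[T] = exp(μ + σ²/2) = exp(6.175 + 0.0846) = 523 m³/s.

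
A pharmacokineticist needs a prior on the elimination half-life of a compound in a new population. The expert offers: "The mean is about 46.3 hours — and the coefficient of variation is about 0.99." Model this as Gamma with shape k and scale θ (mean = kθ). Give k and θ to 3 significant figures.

For Gamma(k, scale θ): mean = kθ, variance = kθ², so CV = 1/√k.
CV = 0.99, hence k = 1/CV² = 1.02.
Then θ = mean/k = 46.3/1.02 = 45.4.

k ≈ 1.02, θ ≈ 45.4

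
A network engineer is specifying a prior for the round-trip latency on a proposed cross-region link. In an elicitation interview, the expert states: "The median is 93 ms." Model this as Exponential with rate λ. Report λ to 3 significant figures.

λ ≈ 0.00745

Exponential median = ln 2 / λ, so λ = ln 2 / 93.0 = 0.00745.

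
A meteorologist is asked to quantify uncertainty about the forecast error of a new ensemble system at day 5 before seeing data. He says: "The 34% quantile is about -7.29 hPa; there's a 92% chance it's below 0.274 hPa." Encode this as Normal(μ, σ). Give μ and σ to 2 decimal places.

μ = -5.57, σ = 4.16

The p-quantile of Normal(μ,σ) is μ + z_p·σ, with z_{0.34} = -0.4125 and z_{0.92} = 1.405.
Eliminate σ: μ = (z₂·x₁ − z₁·x₂)/(z₂ − z₁) = (1.405·-7.29 − (-0.4125)·0.274)/1.818 = -5.57.
Then σ = (x₂ − x₁)/(z₂ − z₁) = (0.274 − -7.29)/1.818 = 4.16.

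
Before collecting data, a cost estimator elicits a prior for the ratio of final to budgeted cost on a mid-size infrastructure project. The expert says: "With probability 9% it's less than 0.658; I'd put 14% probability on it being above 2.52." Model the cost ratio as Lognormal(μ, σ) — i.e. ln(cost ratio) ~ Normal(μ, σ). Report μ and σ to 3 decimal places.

μ ≈ 0.325, σ ≈ 0.555

If T ~ Lognormal(μ,σ) then ln T ~ Normal(μ,σ), so the p-quantile of ln T is μ + z_p·σ.
ln(0.658) = -0.4186 and ln(2.52) = 0.9243; z_{0.09} = -1.341, z_{0.86} = 1.08.
σ = (0.9243 − -0.4186)/(1.08 − (-1.341)) = 0.555.
μ = -0.4186 − (-1.341)·0.555 = 0.325.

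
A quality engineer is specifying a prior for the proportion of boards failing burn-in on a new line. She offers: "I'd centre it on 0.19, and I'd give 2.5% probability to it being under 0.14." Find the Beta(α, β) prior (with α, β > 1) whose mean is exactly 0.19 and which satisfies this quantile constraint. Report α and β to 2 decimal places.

With mean 0.19 fixed, write α = 0.19s, β = 0.81s where s = α+β.
Need P(θ < 0.14) = 0.025 under Beta(0.19s, 0.81s). Normal approximation: (q−m)/√(m(1−m)/s) ≈ z_{0.025} = -1.96, so s ≈ 0.19·0.81·(-1.96)²/(0.14−0.19)² = 236.5.
At s = 236.5: P(θ<0.14) ≈ 0.019. Adjusting to match 0.025 gives s ≈ 210.27.
So α = 0.19·210.27 ≈ 39.95, β = 0.81·210.27 ≈ 170.32.

α ≈ 39.95, β ≈ 170.32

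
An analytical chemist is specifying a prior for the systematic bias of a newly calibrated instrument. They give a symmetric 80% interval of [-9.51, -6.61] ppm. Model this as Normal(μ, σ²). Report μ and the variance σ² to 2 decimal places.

μ = -8.06, σ² = 1.28

A symmetric 80% interval runs μ ± z·σ with z = 1.282.
Half-width = 1.45, so σ = 1.45/1.282 = 1.131 and σ² = 1.28.
μ is the interval midpoint, -8.06.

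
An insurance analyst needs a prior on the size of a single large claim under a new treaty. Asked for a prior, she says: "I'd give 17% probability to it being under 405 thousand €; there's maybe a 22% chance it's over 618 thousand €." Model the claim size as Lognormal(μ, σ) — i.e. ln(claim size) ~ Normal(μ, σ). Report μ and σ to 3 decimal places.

μ ≈ 6.237, σ ≈ 0.245

If T ~ Lognormal(μ,σ) then ln T ~ Normal(μ,σ), so the p-quantile of ln T is μ + z_p·σ.
ln(405) = 6.004 and ln(618) = 6.426; z_{0.17} = -0.9542, z_{0.78} = 0.7722.
σ = (6.426 − 6.004)/(0.7722 − (-0.9542)) = 0.245.
μ = 6.004 − (-0.9542)·0.245 = 6.237.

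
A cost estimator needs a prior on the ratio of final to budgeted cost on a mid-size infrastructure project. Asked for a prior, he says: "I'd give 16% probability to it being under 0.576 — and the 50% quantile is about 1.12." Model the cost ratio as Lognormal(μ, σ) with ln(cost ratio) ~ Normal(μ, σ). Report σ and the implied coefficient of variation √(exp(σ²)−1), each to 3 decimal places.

If T ~ Lognormal(μ,σ) then ln T ~ Normal(μ,σ), so the p-quantile of ln T is μ + z_p·σ.
ln(0.576) = -0.5516 and ln(1.12) = 0.1133; z_{0.16} = -0.9945, z_{0.5} = 0.
σ = (0.1133 − -0.5516)/(0 − (-0.9945)) = 0.669.
μ = -0.5516 − (-0.9945)·0.669 = 0.113.
CV = √(exp(σ²)−1) = √(exp(0.4471)−1) = 0.751.

σ ≈ 0.669, CV ≈ 0.751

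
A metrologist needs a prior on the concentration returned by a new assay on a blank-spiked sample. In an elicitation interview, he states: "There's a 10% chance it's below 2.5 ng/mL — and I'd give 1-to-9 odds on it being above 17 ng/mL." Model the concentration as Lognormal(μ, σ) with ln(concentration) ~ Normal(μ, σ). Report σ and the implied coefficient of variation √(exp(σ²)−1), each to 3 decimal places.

If T ~ Lognormal(μ,σ) then ln T ~ Normal(μ,σ), so the p-quantile of ln T is μ + z_p·σ.
ln(2.5) = 0.9163 and ln(17) = 2.833; z_{0.1} = -1.282, z_{0.9} = 1.282.
σ = (2.833 − 0.9163)/(1.282 − (-1.282)) = 0.748.
μ = 0.9163 − (-1.282)·0.748 = 1.875.
CV = √(exp(σ²)−1) = √(exp(0.5593)−1) = 0.866.

σ ≈ 0.748, CV ≈ 0.866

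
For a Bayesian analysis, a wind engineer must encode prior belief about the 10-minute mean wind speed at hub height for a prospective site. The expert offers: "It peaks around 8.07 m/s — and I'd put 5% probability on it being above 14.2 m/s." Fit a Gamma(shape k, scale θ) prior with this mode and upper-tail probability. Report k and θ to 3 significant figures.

k ≈ 9.73, θ ≈ 0.924

Gamma(k,θ) with k>1 has mode (k−1)θ, so θ = 8.07/(k−1).
Need P(X < 14.2) = 0.95 with θ tied to k this way. Start at k = 2, θ = 8.07: P(X<14.2) ≈ 0.525.
Too low — raise k to concentrate. Iterating converges to k ≈ 9.73.
Then θ = 8.07/(9.73−1) ≈ 0.924.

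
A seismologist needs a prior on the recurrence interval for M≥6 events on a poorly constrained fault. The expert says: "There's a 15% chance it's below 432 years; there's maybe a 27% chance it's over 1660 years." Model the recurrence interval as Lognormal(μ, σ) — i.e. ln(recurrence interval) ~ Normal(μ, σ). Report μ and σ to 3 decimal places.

μ ≈ 6.914, σ ≈ 0.816

If T ~ Lognormal(μ,σ) then ln T ~ Normal(μ,σ), so the p-quantile of ln T is μ + z_p·σ.
ln(432) = 6.068 and ln(1660) = 7.415; z_{0.15} = -1.036, z_{0.73} = 0.6128.
σ = (7.415 − 6.068)/(0.6128 − (-1.036)) = 0.816.
μ = 6.068 − (-1.036)·0.816 = 6.914.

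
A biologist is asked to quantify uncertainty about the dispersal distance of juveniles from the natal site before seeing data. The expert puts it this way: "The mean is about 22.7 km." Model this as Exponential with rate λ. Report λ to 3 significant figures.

λ ≈ 0.0441

Exponential mean = 1/λ, so λ = 1/22.7 = 0.0441.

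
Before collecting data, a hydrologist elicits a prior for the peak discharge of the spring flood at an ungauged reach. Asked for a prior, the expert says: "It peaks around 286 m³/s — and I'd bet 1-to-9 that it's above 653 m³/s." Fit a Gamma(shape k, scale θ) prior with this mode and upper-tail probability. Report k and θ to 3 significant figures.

Gamma(k,θ) with k>1 has mode (k−1)θ, so θ = 286/(k−1).
Need P(X < 653) = 0.9 with θ tied to k this way. Start at k = 2, θ = 286: P(X<653) ≈ 0.665.
Too low — raise k to concentrate. Iterating converges to k ≈ 3.82.
Then θ = 286/(3.82−1) ≈ 101.

k ≈ 3.82, θ ≈ 101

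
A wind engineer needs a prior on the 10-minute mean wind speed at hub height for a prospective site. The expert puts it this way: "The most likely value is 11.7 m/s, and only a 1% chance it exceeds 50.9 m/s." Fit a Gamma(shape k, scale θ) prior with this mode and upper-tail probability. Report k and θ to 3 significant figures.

k ≈ 2.89, θ ≈ 6.19

Gamma(k,θ) with k>1 has mode (k−1)θ, so θ = 11.7/(k−1).
Need P(X < 50.9) = 0.99 with θ tied to k this way. Start at k = 2, θ = 11.7: P(X<50.9) ≈ 0.931.
Too low — raise k to concentrate. Iterating converges to k ≈ 2.89.
Then θ = 11.7/(2.89−1) ≈ 6.19.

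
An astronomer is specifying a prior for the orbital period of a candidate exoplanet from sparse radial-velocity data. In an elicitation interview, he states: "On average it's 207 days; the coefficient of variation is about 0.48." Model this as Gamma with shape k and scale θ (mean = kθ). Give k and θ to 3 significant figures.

For Gamma(k, scale θ): mean = kθ, variance = kθ², so CV = 1/√k.
CV = 0.48, hence k = 1/CV² = 4.34.
Then θ = mean/k = 207/4.34 = 47.7.

k ≈ 4.34, θ ≈ 47.7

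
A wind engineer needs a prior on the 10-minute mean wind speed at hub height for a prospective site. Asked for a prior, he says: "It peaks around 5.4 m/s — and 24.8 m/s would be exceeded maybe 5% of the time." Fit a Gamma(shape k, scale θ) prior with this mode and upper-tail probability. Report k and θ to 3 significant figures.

k ≈ 2.05, θ ≈ 5.14

Gamma(k,θ) with k>1 has mode (k−1)θ, so θ = 5.4/(k−1).
Need P(X < 24.8) = 0.95 with θ tied to k this way. Start at k = 2, θ = 5.4: P(X<24.8) ≈ 0.943.
Too low — raise k to concentrate. Iterating converges to k ≈ 2.05.
Then θ = 5.4/(2.05−1) ≈ 5.14.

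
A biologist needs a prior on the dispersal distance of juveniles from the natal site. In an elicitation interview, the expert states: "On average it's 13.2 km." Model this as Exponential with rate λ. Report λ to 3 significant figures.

Exponential mean = 1/λ, so λ = 1/13.2 = 0.0758.

λ ≈ 0.0758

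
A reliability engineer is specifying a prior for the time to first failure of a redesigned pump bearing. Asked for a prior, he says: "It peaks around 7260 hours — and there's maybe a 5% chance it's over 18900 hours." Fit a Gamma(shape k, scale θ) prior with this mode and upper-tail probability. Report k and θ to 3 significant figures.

k ≈ 3.95, θ ≈ 2460

Gamma(k,θ) with k>1 has mode (k−1)θ, so θ = 7260/(k−1).
Need P(X < 18900) = 0.95 with θ tied to k this way. Start at k = 2, θ = 7260: P(X<18900) ≈ 0.733.
Too low — raise k to concentrate. Iterating converges to k ≈ 3.95.
Then θ = 7260/(3.95−1) ≈ 2460.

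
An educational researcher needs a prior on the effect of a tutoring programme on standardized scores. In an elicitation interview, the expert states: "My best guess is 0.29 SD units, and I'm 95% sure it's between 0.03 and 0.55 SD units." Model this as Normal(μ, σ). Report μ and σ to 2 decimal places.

A symmetric 95% interval runs μ ± z·σ with z = 1.96.
Half-width = 0.26, so σ = 0.26/1.96 = 0.13.
μ is the stated best guess, 0.29.

μ = 0.29, σ = 0.13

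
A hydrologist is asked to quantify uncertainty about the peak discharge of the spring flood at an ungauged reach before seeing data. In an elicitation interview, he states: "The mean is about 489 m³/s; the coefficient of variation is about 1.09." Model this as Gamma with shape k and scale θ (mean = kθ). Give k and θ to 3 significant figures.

For Gamma(k, scale θ): mean = kθ, variance = kθ², so CV = 1/√k.
CV = 1.09, hence k = 1/CV² = 0.842.
Then θ = mean/k = 489/0.842 = 581.

k ≈ 0.842, θ ≈ 581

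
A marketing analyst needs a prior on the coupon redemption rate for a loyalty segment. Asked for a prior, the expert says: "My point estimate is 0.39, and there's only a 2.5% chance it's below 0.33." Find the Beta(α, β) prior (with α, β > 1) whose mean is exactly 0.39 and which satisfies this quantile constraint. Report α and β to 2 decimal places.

α ≈ 95.69, β ≈ 149.67

With mean 0.39 fixed, write α = 0.39s, β = 0.61s where s = α+β.
Need P(θ < 0.33) = 0.025 under Beta(0.39s, 0.61s). Normal approximation: (q−m)/√(m(1−m)/s) ≈ z_{0.025} = -1.96, so s ≈ 0.39·0.61·(-1.96)²/(0.33−0.39)² = 253.9.
At s = 253.9: P(θ<0.33) ≈ 0.023. Adjusting to match 0.025 gives s ≈ 245.36.
So α = 0.39·245.36 ≈ 95.69, β = 0.61·245.36 ≈ 149.67.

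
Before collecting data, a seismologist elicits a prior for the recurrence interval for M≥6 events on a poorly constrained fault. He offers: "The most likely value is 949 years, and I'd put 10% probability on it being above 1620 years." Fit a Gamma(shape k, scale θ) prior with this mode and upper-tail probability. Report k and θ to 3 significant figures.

k ≈ 7.62, θ ≈ 143

Gamma(k,θ) with k>1 has mode (k−1)θ, so θ = 949/(k−1).
Need P(X < 1620) = 0.9 with θ tied to k this way. Start at k = 2, θ = 949: P(X<1620) ≈ 0.509.
Too low — raise k to concentrate. Iterating converges to k ≈ 7.62.
Then θ = 949/(7.62−1) ≈ 143.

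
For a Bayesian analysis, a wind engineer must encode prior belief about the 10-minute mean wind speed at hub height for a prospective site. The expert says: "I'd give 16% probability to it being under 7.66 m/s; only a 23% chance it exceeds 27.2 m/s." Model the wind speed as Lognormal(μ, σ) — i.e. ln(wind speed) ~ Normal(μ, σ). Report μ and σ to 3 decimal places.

μ ≈ 2.763, σ ≈ 0.731

If T ~ Lognormal(μ,σ) then ln T ~ Normal(μ,σ), so the p-quantile of ln T is μ + z_p·σ.
ln(7.66) = 2.036 and ln(27.2) = 3.303; z_{0.16} = -0.9945, z_{0.77} = 0.7388.
σ = (3.303 − 2.036)/(0.7388 − (-0.9945)) = 0.731.
μ = 2.036 − (-0.9945)·0.731 = 2.763.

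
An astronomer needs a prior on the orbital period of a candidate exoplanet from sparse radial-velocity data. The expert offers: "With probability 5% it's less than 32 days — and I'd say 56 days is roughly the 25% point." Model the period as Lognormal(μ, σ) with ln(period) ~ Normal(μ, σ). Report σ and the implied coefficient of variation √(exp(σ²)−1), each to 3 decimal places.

If T ~ Lognormal(μ,σ) then ln T ~ Normal(μ,σ), so the p-quantile of ln T is μ + z_p·σ.
ln(32) = 3.466 and ln(56) = 4.025; z_{0.05} = -1.645, z_{0.25} = -0.6745.
σ = (4.025 − 3.466)/(-0.6745 − (-1.645)) = 0.577.
μ = 3.466 − (-1.645)·0.577 = 4.414.
CV = √(exp(σ²)−1) = √(exp(0.3326)−1) = 0.628.

σ ≈ 0.577, CV ≈ 0.628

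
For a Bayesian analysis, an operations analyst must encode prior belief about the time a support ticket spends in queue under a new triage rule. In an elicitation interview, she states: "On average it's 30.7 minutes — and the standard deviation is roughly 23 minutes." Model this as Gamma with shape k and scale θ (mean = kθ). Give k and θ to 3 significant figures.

For Gamma(k, scale θ): mean = kθ, variance = kθ², so CV = 1/√k.
CV = SD/mean = 23/30.7 = 0.7492, hence k = 1/CV² = 1.78.
Then θ = mean/k = 30.7/1.78 = 17.2.

k ≈ 1.78, θ ≈ 17.2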